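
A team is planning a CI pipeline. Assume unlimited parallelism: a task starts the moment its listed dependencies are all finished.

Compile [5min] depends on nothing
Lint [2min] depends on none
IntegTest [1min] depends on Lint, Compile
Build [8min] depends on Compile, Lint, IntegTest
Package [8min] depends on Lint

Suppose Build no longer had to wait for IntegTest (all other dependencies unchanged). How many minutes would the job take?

13

Before: longest chain Compile→IntegTest→Build = 5+1+8 = 14, finish 14.
Without IntegTest→Build, Build's earliest start moves from 6 to 5.
New critical path: Compile→Build = 5+8 = 13 ⇒ 13 minutes.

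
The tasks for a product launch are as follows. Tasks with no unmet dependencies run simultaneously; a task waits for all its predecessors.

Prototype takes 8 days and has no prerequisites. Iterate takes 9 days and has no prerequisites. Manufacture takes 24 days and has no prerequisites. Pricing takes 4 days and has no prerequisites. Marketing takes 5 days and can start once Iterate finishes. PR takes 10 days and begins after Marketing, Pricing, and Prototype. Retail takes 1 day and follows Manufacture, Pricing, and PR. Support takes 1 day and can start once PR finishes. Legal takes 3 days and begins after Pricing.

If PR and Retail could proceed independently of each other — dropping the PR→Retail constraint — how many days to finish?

Before: longest chain Iterate→Marketing→PR→Retail = 9+5+10+1 = 25, finish 25.
Dropping PR→Retail doesn't change Retail's earliest start (24); another predecessor still binds.
New critical path: Iterate→Marketing→PR→Support = 9+5+10+1 = 25 ⇒ 25 days.

25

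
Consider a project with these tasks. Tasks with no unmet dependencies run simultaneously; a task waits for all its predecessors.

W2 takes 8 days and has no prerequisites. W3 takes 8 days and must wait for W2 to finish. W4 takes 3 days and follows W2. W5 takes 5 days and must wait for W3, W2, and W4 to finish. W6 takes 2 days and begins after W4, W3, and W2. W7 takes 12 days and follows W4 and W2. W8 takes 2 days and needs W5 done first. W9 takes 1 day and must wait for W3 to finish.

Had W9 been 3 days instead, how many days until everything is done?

Actual critical path: W2→W3→W5→W8 = 8+8+5+2 = 23 ⇒ 23 days.
W9 is off the critical path — its longest chain is 17 days, giving 6 of slack.
No other chain overtakes it, so the finish is 23 days.

23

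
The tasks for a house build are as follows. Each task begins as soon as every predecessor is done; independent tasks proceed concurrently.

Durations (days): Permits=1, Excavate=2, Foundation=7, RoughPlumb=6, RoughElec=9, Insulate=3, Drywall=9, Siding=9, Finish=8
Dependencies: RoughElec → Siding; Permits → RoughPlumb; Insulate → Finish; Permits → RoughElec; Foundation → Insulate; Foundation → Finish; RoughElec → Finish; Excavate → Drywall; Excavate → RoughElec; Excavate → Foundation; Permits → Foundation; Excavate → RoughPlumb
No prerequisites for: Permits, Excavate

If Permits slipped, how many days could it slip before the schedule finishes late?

Excavate→Foundation→Insulate→Finish = 2+7+3+8 = 20 sets the makespan at 20 days.
Permits finishes as early as 1 and must finish by 2.
Slack of Permits = 1 − 0 = 1 day.

1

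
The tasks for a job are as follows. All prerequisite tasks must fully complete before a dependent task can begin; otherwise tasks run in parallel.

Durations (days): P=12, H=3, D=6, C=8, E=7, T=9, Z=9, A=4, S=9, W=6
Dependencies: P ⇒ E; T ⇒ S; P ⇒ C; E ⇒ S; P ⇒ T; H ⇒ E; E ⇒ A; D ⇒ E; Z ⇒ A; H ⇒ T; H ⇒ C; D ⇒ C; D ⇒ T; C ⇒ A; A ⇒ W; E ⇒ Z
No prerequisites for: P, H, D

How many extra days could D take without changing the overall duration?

The longest chain is P→E→Z→A→W = 12+7+9+4+6 = 38; overall finish 38 days.
Longest path through D: 32 days (earliest finish 6, latest finish 12).
So D can slip 12 − 6 = 6 days.

6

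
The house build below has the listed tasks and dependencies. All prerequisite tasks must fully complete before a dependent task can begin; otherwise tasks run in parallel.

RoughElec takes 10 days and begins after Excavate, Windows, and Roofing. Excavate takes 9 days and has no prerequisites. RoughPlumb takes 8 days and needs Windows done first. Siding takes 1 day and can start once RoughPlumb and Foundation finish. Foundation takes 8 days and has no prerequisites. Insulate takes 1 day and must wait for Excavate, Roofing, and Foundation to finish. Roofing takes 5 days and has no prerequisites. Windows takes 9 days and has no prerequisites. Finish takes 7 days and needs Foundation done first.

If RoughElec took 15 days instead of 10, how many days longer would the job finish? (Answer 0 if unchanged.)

5

Baseline: Excavate→RoughElec = 9+10 = 19 → 19 days.
RoughElec lies on that path, so at 15 days the path becomes 24 days.
The critical path is still Excavate→RoughElec; finish is now 24 days.
Change in finish: 24 − 19 = +5 days.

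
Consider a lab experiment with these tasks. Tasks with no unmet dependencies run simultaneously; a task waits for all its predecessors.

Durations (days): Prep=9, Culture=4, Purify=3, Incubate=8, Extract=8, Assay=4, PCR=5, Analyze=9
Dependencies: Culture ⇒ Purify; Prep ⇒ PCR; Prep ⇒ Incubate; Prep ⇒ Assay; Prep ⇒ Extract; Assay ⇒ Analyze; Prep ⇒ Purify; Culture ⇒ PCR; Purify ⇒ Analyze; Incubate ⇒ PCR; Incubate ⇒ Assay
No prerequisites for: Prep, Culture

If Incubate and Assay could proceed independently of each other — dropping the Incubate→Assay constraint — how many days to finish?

22

Original critical path: Prep→Incubate→Assay→Analyze = 9+8+4+9 = 30 ⇒ 30 days.
Without Incubate→Assay, Assay's earliest start moves from 17 to 9.
After: Prep→Incubate→PCR = 9+8+5 = 22 → 22 days.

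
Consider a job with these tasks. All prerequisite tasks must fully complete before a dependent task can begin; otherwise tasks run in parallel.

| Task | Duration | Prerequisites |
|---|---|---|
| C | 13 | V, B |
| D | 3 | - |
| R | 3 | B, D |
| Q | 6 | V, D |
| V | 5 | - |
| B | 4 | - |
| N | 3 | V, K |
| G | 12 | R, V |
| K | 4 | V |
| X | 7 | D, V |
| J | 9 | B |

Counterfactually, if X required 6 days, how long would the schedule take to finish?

19

Actual critical path: B→R→G = 4+3+12 = 19 ⇒ 19 days.
The longest path through X is only 12 days, so X has float 7.
No other chain overtakes it, so the finish is 19 days.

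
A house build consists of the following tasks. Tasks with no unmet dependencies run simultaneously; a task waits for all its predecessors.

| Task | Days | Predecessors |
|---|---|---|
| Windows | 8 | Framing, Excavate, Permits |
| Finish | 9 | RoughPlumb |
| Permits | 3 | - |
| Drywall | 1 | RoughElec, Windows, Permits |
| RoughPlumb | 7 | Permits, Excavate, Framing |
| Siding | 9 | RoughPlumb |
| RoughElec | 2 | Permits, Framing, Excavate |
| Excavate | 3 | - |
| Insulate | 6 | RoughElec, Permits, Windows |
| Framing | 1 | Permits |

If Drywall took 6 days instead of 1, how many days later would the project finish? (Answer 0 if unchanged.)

Critical path before the change: Permits→Framing→RoughPlumb→Siding = 3+1+7+9 = 20 giving 20 days.
Drywall has 7 days of float (longest path through it is 13).
The critical path is still Permits→Framing→RoughPlumb→Siding; finish is now 20 days.
Change in finish: 20 − 20 = +0 days.

0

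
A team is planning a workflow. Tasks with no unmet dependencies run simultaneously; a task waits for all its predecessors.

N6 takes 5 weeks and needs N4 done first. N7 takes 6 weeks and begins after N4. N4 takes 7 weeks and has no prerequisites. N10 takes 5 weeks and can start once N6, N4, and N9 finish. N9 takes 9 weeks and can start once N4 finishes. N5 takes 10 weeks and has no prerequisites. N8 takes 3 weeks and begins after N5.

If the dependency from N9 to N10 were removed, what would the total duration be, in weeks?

Before: longest chain N4→N9→N10 = 7+9+5 = 21, finish 21.
Without N9→N10, N10's earliest start moves from 16 to 12.
After: N4→N6→N10 = 7+5+5 = 17 → 17 weeks.

17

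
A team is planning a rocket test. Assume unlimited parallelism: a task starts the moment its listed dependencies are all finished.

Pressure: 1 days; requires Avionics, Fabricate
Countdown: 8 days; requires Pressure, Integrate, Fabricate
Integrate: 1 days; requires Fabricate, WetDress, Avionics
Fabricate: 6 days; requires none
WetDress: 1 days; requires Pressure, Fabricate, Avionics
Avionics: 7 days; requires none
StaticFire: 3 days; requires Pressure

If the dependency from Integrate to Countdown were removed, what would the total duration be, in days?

With the dependency in place, Avionics→Pressure→WetDress→Integrate→Countdown = 7+1+1+1+8 = 18 sets the finish at 18 days.
Without Integrate→Countdown, Countdown's earliest start moves from 10 to 8.
New critical path: Avionics→Pressure→Countdown = 7+1+8 = 16 ⇒ 16 days.

16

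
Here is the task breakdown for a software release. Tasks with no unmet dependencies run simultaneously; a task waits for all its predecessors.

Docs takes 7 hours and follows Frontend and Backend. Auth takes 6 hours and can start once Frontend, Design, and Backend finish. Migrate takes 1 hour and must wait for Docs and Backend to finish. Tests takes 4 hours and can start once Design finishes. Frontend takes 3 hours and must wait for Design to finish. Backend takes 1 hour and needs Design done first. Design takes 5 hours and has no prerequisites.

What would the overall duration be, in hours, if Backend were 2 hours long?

16

Critical path before the change: Design→Frontend→Docs→Migrate = 5+3+7+1 = 16 giving 16 hours.
Backend has 2 hours of float (longest path through it is 14).
That remains the longest chain; total 16 hours.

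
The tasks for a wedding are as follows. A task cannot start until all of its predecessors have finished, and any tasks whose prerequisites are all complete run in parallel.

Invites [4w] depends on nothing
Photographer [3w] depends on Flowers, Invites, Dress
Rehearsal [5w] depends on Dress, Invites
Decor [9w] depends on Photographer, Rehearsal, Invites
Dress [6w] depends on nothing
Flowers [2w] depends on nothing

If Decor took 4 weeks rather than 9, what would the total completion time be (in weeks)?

15

The binding path is Dress→Rehearsal→Decor = 6+5+9 = 20; finish at 20 weeks.
Decor is on the critical path; changing it to 4 makes that path 15 weeks.
No other chain overtakes it, so the finish is 15 weeks.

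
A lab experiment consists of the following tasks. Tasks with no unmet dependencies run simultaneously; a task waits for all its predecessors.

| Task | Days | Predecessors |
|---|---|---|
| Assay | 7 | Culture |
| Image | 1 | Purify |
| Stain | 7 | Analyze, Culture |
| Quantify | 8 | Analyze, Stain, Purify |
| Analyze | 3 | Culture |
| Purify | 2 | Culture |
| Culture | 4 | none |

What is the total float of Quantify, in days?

Culture→Analyze→Stain→Quantify = 4+3+7+8 = 22 sets the makespan at 22 days.
Quantify finishes as early as 22 and must finish by 22.
So Quantify can slip 22 − 22 = 0 days.

0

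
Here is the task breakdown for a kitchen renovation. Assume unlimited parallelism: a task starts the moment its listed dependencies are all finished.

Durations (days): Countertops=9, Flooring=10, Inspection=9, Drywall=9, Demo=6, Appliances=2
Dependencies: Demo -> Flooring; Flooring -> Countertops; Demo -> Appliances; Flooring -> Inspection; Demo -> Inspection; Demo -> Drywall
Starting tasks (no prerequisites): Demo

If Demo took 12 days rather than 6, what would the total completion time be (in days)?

31

The binding path is Demo→Flooring→Countertops = 6+10+9 = 25; finish at 25 days.
Since Demo is critical, the +6 change carries straight to that chain (now 31 days).
No other chain overtakes it, so the finish is 31 days.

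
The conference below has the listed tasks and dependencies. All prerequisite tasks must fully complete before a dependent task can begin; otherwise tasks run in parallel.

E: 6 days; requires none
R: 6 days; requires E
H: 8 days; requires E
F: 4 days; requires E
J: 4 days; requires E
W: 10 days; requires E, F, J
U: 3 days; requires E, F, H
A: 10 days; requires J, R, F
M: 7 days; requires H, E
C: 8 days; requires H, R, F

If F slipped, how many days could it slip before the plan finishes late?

2

Critical path: E→R→A = 6+6+10 = 22, so the finish is 22 days.
Longest path through F: 20 days (earliest finish 10, latest finish 12).
Slack of F = 8 − 6 = 2 days.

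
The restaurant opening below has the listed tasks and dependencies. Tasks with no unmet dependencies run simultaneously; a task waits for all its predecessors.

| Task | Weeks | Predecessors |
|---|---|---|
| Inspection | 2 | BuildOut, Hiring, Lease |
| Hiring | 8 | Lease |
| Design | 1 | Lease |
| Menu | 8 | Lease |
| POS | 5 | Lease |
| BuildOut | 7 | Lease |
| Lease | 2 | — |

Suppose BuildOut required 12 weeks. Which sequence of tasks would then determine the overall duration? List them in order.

Lease, BuildOut, Inspection

As given, the longest chain is Lease→Hiring→Inspection = 2+8+2 = 12, so the finish is 12 weeks.
The longest path through BuildOut is only 11 weeks, so BuildOut has float 1.
New critical path: Lease→BuildOut→Inspection = 2+12+2 = 16 ⇒ 16 weeks.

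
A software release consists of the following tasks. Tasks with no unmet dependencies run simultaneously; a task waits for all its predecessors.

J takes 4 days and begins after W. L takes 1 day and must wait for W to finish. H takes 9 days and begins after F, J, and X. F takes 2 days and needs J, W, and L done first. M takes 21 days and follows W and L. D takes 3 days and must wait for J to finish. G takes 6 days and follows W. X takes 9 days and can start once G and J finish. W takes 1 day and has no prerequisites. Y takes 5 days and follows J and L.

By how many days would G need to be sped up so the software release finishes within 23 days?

2

Current finish: 25 days; target: 23.
G is on every critical path, so each day cut from G cuts the finish by one (this holds down to a finish of 23).
Need 25 − 23 = 2 days off G → G becomes 4 days, finish becomes 23.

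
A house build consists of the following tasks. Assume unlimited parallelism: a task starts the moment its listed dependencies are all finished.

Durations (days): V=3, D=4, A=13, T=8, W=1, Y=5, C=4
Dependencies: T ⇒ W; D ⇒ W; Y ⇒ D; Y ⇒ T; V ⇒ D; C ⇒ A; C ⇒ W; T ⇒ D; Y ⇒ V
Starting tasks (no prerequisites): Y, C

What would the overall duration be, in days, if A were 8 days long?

Actual critical path: Y→T→D→W = 5+8+4+1 = 18 ⇒ 18 days.
A has 1 day of float (longest path through it is 17).
The critical path is still Y→T→D→W; finish is now 18 days.

18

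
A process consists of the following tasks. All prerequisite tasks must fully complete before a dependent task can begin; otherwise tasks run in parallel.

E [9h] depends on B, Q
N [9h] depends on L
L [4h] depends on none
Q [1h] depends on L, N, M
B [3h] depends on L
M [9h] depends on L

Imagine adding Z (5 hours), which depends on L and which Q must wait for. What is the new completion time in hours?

Originally the schedule takes 23 hours.
With Z inserted, Q now waits for max(L, N, M, Z).
New critical path: L→N→Q→E = 4+9+1+9 = 23 ⇒ 23 hours.

23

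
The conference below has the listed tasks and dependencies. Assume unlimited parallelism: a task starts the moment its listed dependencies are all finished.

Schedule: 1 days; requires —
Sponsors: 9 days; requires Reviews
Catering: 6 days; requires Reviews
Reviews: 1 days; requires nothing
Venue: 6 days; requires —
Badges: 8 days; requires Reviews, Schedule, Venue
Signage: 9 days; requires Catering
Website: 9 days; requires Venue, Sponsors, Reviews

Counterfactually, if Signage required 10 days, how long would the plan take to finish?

As given, the longest chain is Reviews→Sponsors→Website = 1+9+9 = 19, so the finish is 19 days.
Signage has 3 days of float (longest path through it is 16).
No other chain overtakes it, so the finish is 19 days.

19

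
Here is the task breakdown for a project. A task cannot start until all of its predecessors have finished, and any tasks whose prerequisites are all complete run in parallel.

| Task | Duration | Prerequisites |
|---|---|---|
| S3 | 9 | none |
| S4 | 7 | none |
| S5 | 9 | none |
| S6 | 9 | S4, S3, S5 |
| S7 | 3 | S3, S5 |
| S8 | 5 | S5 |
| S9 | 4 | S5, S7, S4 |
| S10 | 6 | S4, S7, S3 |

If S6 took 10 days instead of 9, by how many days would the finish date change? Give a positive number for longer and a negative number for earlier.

Critical path before the change: S3→S6 = 9+9 = 18 giving 18 days.
S6 lies on that path, so at 10 days the path becomes 19 days.
No other chain overtakes it, so the finish is 19 days.
Change in finish: 19 − 18 = +1 days.

1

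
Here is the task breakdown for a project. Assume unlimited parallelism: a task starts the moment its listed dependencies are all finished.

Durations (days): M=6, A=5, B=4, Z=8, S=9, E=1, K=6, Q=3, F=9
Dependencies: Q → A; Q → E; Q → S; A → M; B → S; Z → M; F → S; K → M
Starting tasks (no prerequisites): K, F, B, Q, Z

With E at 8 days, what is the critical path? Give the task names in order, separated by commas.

Baseline: F→S = 9+9 = 18 → 18 days.
E has 14 days of float (longest path through it is 4).
That remains the longest chain; total 18 days.

F, S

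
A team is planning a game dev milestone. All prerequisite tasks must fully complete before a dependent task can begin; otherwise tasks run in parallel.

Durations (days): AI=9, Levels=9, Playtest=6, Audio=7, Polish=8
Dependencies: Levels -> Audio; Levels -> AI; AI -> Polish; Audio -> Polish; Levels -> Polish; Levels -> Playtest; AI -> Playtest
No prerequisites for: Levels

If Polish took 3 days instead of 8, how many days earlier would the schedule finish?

2

Actual critical path: Levels→AI→Polish = 9+9+8 = 26 ⇒ 26 days.
Since Polish is critical, the -5 change carries straight to that chain (now 21 days).
The binding chain switches to Levels→AI→Playtest = 9+9+6 = 24; finish 24 days.
Change in finish: 24 − 26 = -2 days.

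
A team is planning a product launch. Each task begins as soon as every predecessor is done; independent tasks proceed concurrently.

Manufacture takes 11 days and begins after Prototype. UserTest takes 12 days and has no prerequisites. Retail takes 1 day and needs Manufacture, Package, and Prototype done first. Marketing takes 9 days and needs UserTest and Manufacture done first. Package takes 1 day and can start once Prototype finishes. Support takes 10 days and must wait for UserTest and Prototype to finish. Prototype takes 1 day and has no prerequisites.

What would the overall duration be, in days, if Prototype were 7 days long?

27

Critical path before the change: UserTest→Support = 12+10 = 22 giving 22 days.
Prototype is off the critical path — its longest chain is 21 days, giving 1 of slack.
The binding chain switches to Prototype→Manufacture→Marketing = 7+11+9 = 27; finish 27 days.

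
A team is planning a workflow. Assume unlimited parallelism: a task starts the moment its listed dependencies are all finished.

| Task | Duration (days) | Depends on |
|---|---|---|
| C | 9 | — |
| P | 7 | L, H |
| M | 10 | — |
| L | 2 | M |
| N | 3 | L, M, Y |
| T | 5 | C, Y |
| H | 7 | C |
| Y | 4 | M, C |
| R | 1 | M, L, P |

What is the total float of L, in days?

4

The longest chain is C→H→P→R = 9+7+7+1 = 24; overall finish 24 days.
L finishes as early as 12 and must finish by 16.
Float = 24 − 20 = 4.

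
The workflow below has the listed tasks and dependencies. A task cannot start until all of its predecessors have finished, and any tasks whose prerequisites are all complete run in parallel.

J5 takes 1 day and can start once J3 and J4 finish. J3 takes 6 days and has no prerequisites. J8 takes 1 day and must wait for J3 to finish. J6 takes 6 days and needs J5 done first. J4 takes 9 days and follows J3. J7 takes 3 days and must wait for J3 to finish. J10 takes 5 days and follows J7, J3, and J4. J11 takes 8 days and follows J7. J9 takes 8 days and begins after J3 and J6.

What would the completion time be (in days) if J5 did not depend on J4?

Before: longest chain J3→J4→J5→J6→J9 = 6+9+1+6+8 = 30, finish 30.
Without J4→J5, J5's earliest start moves from 15 to 6.
After: J3→J5→J6→J9 = 6+1+6+8 = 21 → 21 days.

21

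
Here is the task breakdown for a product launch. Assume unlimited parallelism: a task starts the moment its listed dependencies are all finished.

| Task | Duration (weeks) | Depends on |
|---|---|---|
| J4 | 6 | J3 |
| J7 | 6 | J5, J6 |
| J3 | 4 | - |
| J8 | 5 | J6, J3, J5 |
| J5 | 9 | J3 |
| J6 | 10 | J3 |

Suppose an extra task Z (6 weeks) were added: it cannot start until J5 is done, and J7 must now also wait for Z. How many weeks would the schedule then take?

25

Originally the schedule takes 20 weeks.
With Z inserted, J7 now waits for max(J5, J6, Z).
New critical path: J3→J5→Z→J7 = 4+9+6+6 = 25 ⇒ 25 weeks.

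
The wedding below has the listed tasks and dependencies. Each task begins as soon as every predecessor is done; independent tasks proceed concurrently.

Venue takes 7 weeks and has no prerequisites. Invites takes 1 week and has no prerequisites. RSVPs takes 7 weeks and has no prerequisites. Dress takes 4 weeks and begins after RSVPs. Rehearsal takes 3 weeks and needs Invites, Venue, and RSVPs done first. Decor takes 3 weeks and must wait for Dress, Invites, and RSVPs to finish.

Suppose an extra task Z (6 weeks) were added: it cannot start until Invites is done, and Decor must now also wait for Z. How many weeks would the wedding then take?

Originally the wedding takes 14 weeks.
With Z inserted, Decor now waits for max(Dress, Invites, RSVPs, Z).
New critical path: RSVPs→Dress→Decor = 7+4+3 = 14 ⇒ 14 weeks.

14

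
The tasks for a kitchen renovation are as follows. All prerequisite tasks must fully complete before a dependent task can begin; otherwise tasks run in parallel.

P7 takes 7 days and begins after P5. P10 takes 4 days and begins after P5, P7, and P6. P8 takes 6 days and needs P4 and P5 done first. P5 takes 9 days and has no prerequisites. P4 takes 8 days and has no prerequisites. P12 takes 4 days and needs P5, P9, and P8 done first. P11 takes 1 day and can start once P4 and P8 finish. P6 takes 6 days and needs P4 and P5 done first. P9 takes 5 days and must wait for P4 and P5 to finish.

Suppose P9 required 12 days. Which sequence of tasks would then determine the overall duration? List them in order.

P5, P9, P12

The binding path is P5→P7→P10 = 9+7+4 = 20; finish at 20 days.
The longest path through P9 is only 18 days, so P9 has float 2.
The binding chain switches to P5→P9→P12 = 9+12+4 = 25; finish 25 days.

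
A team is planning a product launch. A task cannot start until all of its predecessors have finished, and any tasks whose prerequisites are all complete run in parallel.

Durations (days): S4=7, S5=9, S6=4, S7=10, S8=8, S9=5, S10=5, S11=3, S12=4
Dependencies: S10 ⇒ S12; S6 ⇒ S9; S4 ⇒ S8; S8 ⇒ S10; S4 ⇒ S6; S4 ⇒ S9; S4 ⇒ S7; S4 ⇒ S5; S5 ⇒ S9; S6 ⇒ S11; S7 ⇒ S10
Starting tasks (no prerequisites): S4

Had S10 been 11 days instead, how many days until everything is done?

Baseline: S4→S7→S10→S12 = 7+10+5+4 = 26 → 26 days.
S10 lies on that path, so at 11 days the path becomes 32 days.
No other chain overtakes it, so the finish is 32 days.

32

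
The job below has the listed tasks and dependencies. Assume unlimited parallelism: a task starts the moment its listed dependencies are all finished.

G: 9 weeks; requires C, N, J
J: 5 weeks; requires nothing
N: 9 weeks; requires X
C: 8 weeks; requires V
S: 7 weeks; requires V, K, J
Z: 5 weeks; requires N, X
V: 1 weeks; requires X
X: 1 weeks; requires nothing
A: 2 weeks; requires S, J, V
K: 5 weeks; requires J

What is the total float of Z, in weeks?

X→V→C→G = 1+1+8+9 = 19 sets the makespan at 19 weeks.
Longest path through Z: 15 weeks (earliest finish 15, latest finish 19).
So Z can slip 19 − 15 = 4 weeks.

4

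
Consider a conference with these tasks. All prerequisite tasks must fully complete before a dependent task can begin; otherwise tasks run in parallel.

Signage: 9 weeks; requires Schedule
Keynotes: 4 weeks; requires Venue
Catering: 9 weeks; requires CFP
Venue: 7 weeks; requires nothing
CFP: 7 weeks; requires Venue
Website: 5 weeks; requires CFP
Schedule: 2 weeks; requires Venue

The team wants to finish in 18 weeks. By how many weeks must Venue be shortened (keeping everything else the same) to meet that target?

5

Current finish: 23 weeks; target: 18.
Venue is on every critical path, so each week cut from Venue cuts the finish by one (this holds down to a finish of 17).
Need 23 − 18 = 5 weeks off Venue → Venue becomes 2 weeks, finish becomes 18.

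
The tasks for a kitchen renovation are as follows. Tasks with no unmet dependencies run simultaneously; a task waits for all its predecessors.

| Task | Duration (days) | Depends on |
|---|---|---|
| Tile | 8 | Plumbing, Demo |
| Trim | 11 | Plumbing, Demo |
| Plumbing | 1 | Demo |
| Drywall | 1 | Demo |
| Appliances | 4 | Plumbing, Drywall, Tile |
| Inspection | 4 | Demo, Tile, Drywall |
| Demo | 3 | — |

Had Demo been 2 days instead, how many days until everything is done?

As given, the longest chain is Demo→Plumbing→Tile→Inspection = 3+1+8+4 = 16, so the finish is 16 days.
Since Demo is critical, the -1 change carries straight to that chain (now 15 days).
No other chain overtakes it, so the finish is 15 days.

15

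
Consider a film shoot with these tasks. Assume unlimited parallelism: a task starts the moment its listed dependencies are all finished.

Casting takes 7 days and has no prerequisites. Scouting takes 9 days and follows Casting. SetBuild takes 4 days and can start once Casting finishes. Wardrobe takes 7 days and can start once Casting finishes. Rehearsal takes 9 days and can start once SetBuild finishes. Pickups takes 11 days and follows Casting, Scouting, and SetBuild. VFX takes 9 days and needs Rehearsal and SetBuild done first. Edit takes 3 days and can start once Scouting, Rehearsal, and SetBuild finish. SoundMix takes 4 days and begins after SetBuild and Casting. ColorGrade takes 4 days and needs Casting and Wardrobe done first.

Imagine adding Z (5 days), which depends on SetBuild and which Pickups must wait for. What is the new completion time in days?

29

Originally the plan takes 29 days.
With Z inserted, Pickups now waits for max(Casting, Scouting, SetBuild, Z).
New critical path: Casting→SetBuild→Rehearsal→VFX = 7+4+9+9 = 29 ⇒ 29 days.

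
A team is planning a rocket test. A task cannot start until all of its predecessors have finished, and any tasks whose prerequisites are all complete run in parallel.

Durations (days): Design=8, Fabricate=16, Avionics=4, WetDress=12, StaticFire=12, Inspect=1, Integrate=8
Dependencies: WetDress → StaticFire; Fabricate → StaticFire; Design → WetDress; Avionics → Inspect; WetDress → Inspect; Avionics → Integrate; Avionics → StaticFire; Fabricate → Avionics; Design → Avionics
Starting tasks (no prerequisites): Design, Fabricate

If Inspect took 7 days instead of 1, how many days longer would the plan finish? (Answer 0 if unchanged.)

0

Baseline: Design→WetDress→StaticFire = 8+12+12 = 32 → 32 days.
The longest path through Inspect is only 21 days, so Inspect has float 11.
That remains the longest chain; total 32 days.
Change in finish: 32 − 32 = +0 days.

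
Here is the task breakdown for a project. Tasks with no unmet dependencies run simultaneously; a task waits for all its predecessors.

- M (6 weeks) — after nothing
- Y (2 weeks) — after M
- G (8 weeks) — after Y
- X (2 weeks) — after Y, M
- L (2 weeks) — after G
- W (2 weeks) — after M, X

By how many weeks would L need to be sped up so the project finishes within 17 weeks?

1

Current finish: 18 weeks; target: 17.
L is on every critical path, so each week cut from L cuts the finish by one (this holds down to a finish of 17).
Need 18 − 17 = 1 week off L → L becomes 1 week, finish becomes 17.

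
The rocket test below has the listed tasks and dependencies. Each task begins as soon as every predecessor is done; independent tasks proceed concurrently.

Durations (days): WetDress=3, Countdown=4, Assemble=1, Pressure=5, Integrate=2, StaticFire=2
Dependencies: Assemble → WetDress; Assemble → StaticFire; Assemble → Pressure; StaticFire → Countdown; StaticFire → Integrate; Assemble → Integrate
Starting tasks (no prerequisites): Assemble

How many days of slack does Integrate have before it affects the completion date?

2

Assemble→StaticFire→Countdown = 1+2+4 = 7 sets the makespan at 7 days.
The longest chain containing Integrate totals 5 days.
Slack of Integrate = 5 − 3 = 2 days.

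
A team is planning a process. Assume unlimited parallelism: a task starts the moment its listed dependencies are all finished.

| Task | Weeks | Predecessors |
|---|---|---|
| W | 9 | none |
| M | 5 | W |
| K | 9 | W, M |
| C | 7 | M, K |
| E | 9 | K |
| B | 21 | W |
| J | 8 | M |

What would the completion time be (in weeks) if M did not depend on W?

30

With the dependency in place, W→M→K→E = 9+5+9+9 = 32 sets the finish at 32 weeks.
Without W→M, M's earliest start moves from 9 to 0.
After: W→B = 9+21 = 30 → 30 weeks.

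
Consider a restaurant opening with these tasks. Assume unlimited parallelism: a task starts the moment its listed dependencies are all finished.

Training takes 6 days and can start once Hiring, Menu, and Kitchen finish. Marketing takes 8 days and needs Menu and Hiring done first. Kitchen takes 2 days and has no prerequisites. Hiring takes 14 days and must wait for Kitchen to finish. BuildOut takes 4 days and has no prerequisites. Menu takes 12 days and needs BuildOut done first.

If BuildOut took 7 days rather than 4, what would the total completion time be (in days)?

Baseline: BuildOut→Menu→Marketing = 4+12+8 = 24 → 24 days.
BuildOut is on the critical path; changing it to 7 makes that path 27 days.
That remains the longest chain; total 27 days.

27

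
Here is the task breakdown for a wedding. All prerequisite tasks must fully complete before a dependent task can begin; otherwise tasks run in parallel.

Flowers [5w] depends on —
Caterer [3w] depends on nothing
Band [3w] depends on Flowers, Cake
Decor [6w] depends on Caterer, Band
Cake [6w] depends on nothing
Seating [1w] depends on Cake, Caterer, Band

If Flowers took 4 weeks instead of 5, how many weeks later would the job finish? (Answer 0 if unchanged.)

The binding path is Cake→Band→Decor = 6+3+6 = 15; finish at 15 weeks.
The longest path through Flowers is only 14 weeks, so Flowers has float 1.
That remains the longest chain; total 15 weeks.
Change in finish: 15 − 15 = +0 weeks.

0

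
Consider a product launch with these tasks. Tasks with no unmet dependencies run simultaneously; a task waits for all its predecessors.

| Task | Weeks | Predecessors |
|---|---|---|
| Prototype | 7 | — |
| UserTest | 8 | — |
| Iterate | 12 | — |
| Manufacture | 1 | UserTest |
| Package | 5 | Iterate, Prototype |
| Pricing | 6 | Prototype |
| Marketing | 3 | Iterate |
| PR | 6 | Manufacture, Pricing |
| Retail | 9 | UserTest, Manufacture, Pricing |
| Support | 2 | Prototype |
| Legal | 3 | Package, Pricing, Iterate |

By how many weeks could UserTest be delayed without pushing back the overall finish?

The longest chain is Prototype→Pricing→Retail = 7+6+9 = 22; overall finish 22 weeks.
UserTest finishes as early as 8 and must finish by 12.
Slack of UserTest = 4 − 0 = 4 weeks.

4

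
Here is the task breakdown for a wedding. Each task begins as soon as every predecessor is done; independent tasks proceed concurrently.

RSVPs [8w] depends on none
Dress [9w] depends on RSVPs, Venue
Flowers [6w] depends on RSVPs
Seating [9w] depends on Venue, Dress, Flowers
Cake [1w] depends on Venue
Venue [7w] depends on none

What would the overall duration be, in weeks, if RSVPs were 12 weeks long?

Baseline: RSVPs→Dress→Seating = 8+9+9 = 26 → 26 weeks.
RSVPs lies on that path, so at 12 weeks the path becomes 30 weeks.
That remains the longest chain; total 30 weeks.

30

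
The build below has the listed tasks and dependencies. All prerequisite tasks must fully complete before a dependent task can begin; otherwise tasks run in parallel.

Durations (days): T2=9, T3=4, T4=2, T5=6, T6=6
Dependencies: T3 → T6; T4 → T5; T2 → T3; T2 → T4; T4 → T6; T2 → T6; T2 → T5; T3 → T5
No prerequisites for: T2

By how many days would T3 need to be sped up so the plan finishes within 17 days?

2

Current finish: 19 days; target: 17.
T3 is on every critical path, so each day cut from T3 cuts the finish by one (this holds down to a finish of 17).
Need 19 − 17 = 2 days off T3 → T3 becomes 2 days, finish becomes 17.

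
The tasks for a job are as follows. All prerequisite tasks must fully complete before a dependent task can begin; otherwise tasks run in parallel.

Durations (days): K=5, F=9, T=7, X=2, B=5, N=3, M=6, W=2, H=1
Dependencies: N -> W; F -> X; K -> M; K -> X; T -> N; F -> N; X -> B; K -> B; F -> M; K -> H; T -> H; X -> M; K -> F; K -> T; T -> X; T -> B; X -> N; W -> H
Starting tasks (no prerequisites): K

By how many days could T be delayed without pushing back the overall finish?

K→F→X→N→W→H = 5+9+2+3+2+1 = 22 sets the makespan at 22 days.
The longest chain containing T totals 20 days.
Slack of T = 7 − 5 = 2 days.

2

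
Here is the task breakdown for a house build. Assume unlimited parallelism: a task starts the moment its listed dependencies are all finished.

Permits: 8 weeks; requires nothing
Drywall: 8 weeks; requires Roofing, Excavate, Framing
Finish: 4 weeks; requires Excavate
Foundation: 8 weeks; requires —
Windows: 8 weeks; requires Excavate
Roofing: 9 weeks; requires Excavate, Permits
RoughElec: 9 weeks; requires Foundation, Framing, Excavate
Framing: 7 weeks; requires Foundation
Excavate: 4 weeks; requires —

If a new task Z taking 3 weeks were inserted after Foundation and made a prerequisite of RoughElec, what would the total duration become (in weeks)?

Originally the job takes 25 weeks.
With Z inserted, RoughElec now waits for max(Foundation, Framing, Excavate, Z).
New critical path: Permits→Roofing→Drywall = 8+9+8 = 25 ⇒ 25 weeks.

25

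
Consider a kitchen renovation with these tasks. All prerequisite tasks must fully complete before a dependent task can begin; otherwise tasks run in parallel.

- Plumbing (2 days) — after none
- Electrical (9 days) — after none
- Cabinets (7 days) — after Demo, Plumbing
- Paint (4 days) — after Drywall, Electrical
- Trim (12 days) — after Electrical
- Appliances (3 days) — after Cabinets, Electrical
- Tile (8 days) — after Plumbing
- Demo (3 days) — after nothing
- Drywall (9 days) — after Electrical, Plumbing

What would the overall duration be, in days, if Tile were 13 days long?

Baseline: Electrical→Drywall→Paint = 9+9+4 = 22 → 22 days.
Tile is off the critical path — its longest chain is 10 days, giving 12 of slack.
That remains the longest chain; total 22 days.

22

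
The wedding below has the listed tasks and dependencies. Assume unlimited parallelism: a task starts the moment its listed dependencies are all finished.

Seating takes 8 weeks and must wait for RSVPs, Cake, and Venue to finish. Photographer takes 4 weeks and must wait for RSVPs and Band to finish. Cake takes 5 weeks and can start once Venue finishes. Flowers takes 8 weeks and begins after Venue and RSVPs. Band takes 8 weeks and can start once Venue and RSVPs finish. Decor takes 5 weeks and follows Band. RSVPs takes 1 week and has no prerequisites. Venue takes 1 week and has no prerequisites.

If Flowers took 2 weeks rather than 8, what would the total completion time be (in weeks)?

Actual critical path: Venue→Cake→Seating = 1+5+8 = 14 ⇒ 14 weeks.
Flowers is off the critical path — its longest chain is 9 weeks, giving 5 of slack.
That remains the longest chain; total 14 weeks.

14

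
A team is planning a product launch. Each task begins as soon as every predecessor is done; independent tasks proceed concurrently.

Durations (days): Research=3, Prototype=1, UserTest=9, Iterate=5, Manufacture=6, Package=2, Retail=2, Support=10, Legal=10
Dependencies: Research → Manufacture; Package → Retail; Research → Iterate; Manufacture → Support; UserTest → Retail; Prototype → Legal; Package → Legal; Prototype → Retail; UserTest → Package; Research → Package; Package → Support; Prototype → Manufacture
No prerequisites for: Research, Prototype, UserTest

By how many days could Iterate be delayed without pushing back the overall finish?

13

The longest chain is UserTest→Package→Support = 9+2+10 = 21; overall finish 21 days.
The longest chain containing Iterate totals 8 days.
Float = 21 − 8 = 13.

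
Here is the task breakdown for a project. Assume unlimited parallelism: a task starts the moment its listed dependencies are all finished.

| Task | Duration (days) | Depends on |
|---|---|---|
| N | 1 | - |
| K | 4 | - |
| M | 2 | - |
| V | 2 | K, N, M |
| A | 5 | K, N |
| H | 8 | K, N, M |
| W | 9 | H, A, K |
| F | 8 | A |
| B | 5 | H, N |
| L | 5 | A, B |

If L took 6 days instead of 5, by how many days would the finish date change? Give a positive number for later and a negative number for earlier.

1

Actual critical path: K→H→B→L = 4+8+5+5 = 22 ⇒ 22 days.
L is on the critical path; changing it to 6 makes that path 23 days.
No other chain overtakes it, so the finish is 23 days.
Change in finish: 23 − 22 = +1 days.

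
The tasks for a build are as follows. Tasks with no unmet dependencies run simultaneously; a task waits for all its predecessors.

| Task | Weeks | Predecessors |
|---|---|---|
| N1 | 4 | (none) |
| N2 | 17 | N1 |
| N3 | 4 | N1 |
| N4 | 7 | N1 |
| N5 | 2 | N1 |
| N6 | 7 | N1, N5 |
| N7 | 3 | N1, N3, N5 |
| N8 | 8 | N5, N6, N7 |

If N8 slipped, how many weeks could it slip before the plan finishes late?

0

N1→N2 = 4+17 = 21 sets the makespan at 21 weeks.
N8 finishes as early as 21 and must finish by 21.
Slack of N8 = 13 − 13 = 0 weeks.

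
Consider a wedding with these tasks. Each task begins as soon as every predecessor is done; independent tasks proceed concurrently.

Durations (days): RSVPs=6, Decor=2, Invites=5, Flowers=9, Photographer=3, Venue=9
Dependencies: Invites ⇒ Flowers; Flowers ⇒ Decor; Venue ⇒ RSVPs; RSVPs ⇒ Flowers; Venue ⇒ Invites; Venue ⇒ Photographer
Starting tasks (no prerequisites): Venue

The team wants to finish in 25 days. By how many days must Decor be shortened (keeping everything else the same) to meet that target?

Current finish: 26 days; target: 25.
Decor is on every critical path, so each day cut from Decor cuts the finish by one (this holds down to a finish of 25).
Need 26 − 25 = 1 day off Decor → Decor becomes 1 day, finish becomes 25.

1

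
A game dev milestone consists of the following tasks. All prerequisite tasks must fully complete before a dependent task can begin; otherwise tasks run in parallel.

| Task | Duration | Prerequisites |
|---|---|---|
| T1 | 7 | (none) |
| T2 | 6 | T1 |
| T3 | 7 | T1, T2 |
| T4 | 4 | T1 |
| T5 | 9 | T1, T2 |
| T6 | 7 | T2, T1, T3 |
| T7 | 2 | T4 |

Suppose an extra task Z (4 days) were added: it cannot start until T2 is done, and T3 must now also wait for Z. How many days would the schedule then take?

31

Originally the schedule takes 27 days.
With Z inserted, T3 now waits for max(T1, T2, Z).
New critical path: T1→T2→Z→T3→T6 = 7+6+4+7+7 = 31 ⇒ 31 days.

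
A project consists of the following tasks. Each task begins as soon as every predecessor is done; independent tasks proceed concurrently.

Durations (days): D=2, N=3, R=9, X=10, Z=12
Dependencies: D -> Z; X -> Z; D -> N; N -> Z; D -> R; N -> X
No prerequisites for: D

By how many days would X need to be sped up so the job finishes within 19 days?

8

Current finish: 27 days; target: 19.
X is on every critical path, so each day cut from X cuts the finish by one (this holds down to a finish of 18).
Need 27 − 19 = 8 days off X → X becomes 2 days, finish becomes 19.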